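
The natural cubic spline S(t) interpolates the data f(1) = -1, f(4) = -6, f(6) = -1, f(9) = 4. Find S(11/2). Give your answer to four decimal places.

-2.4453

With m_i denoting the second derivative at x_i, h_i = 3, 2, 3, and Δ_i = (y_(i+1) − y_i)/h_i = -5/3, 5/2, 5/3:
  3·m_0 + 10·m_1 + 2·m_2 = 6(Δ_1 - Δ_0) = 25
  2·m_1 + 10·m_2 + 3·m_3 = 6(Δ_2 - Δ_1) = -5
Natural end conditions: m_0 = m_3 = 0.
Forward elimination and back-substitution give m_0 = 0, m_1 = 65/24, m_2 = -25/24, m_3 = 0.
On [4, 6], S(t) = -6 + 25/24·(t - 4) + 65/48·(t - 4)² - 5/16·(t - 4)³.
With (t - 4) = 3/2: S(11/2) = -313/128.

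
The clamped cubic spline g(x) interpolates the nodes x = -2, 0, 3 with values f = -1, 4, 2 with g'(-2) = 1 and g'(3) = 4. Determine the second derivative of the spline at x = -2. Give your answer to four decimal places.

4.7500

Put M_i = g'' at the i-th knot. Here h = (2, 3) and Δ = (5/2, -2/3), so the interior equations h_(i-1)·M_(i-1) + 2(h_(i-1)+h_i)·M_i + h_i·M_(i+1) = 6(Δ_i − Δ_(i-1)) read
  2·M_0 + 10·M_1 + 3·M_2 = 6(Δ_1 - Δ_0) = -19
Clamped end conditions give two more equations: 2h_0·M_0 + h_0·M_1 = 6(Δ_0 - g'(-2)) = 9 and h_1·M_1 + 2h_1·M_2 = 6(g'(3) - Δ_1) = 28.
Hence M_0 = 19/4, M_1 = -5, M_2 = 43/6.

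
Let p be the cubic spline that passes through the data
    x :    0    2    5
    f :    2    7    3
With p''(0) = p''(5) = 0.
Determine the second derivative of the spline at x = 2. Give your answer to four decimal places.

-2.3000

Write σ_i for p''(x_i). With h_i = 2, 3 and divided differences Δ_i = 5/2, -4/3, the continuity of p' gives the tridiagonal system
  2·σ_0 + 10·σ_1 + 3·σ_2 = 6(Δ_1 - Δ_0) = -23
Natural end conditions: σ_0 = σ_2 = 0.
Solving: σ_0 = 0, σ_1 = -23/10, σ_2 = 0.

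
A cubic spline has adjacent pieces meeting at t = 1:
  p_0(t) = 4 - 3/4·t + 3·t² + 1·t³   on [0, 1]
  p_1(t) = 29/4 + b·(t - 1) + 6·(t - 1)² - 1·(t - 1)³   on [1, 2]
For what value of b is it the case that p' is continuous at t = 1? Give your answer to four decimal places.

p_0'(t) = -3/4 + 6·t + 3·t², so p_0'(1) = 33/4. On the right, p_1'(1) = b, so b = 33/4.

8.2500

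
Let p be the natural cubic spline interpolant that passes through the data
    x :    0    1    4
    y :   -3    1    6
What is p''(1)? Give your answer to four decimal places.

-1.7500

Let σ_i = p''(x_i). Step sizes h_i = 1, 3; slopes of the chords Δ_i = (y_(i+1) - y_i)/h_i = 4, 5/3.
  1·σ_0 + 8·σ_1 + 3·σ_2 = 6(Δ_1 - Δ_0) = -14
Natural end conditions: σ_0 = σ_2 = 0.
Solving the tridiagonal system: σ_0 = 0, σ_1 = -7/4, σ_2 = 0.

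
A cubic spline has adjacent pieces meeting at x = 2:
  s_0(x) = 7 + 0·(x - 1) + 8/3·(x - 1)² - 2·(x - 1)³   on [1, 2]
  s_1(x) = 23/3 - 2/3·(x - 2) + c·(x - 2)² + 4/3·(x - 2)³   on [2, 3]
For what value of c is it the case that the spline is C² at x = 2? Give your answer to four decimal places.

s_0''(x) = 16/3 - 12·(x - 1), so s_0''(2) = -20/3. On the right, s_1''(2) = 2c, so c = -10/3.

-3.3333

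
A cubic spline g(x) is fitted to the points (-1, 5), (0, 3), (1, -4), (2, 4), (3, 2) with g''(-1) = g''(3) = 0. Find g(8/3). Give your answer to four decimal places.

3.8042

Put m_i = g'' at the i-th knot. Here h = (1, 1, 1, 1) and Δ = (-2, -7, 8, -2), so the interior equations h_(i-1)·m_(i-1) + 2(h_(i-1)+h_i)·m_i + h_i·m_(i+1) = 6(Δ_i − Δ_(i-1)) read
  1·m_0 + 4·m_1 + 1·m_2 = 6(Δ_1 - Δ_0) = -30
  1·m_1 + 4·m_2 + 1·m_3 = 6(Δ_2 - Δ_1) = 90
  1·m_2 + 4·m_3 + 1·m_4 = 6(Δ_3 - Δ_2) = -60
Natural end conditions: m_0 = m_4 = 0.
Solving the tridiagonal system: m_0 = 0, m_1 = -435/28, m_2 = 225/7, m_3 = -645/28, m_4 = 0.
On [2, 3], g(x) = 4 + 159/28·(x - 2) - 645/56·(x - 2)² + 215/56·(x - 2)³.
With (x - 2) = 2/3: g(8/3) = 719/189.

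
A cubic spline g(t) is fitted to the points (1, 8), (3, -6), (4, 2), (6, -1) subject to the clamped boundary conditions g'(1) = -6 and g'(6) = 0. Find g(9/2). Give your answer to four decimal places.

3.2451

With m_i denoting the second derivative at x_i, h_i = 2, 1, 2, and Δ_i = (y_(i+1) − y_i)/h_i = -7, 8, -3/2:
  2·m_0 + 6·m_1 + 1·m_2 = 6(Δ_1 - Δ_0) = 90
  1·m_1 + 6·m_2 + 2·m_3 = 6(Δ_2 - Δ_1) = -57
Clamped end conditions give two more equations: 2h_0·m_0 + h_0·m_1 = 6(Δ_0 - g'(1)) = -6 and h_2·m_2 + 2h_2·m_3 = 6(g'(6) - Δ_2) = 9.
Solving: m_0 = -399/32, m_1 = 351/16, m_2 = -267/16, m_3 = 339/32.
On [4, 6], g(t) = 2 + 195/32·(t - 4) - 267/32·(t - 4)² + 291/128·(t - 4)³.
With (t - 4) = 1/2: g(9/2) = 3323/1024.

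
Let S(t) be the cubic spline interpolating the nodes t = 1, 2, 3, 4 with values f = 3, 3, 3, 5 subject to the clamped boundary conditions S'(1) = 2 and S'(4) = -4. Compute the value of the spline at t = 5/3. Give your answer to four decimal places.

Let M_i = S''(x_i). Step sizes h_i = 1, 1, 1; slopes of the chords Δ_i = (y_(i+1) - y_i)/h_i = 0, 0, 2.
  1·M_0 + 4·M_1 + 1·M_2 = 6(Δ_1 - Δ_0) = 0
  1·M_1 + 4·M_2 + 1·M_3 = 6(Δ_2 - Δ_1) = 12
Clamped end conditions give two more equations: 2h_0·M_0 + h_0·M_1 = 6(Δ_0 - S'(1)) = -12 and h_2·M_2 + 2h_2·M_3 = 6(S'(4) - Δ_2) = -36.
Solving: M_0 = -28/5, M_1 = -4/5, M_2 = 44/5, M_3 = -112/5.
On [1, 2], S(t) = 3 + 2·(t - 1) - 14/5·(t - 1)² + 4/5·(t - 1)³.
With (t - 1) = 2/3: S(5/3) = 449/135.

3.3259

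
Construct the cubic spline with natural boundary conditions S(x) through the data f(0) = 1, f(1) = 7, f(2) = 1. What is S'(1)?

0

Let M_i = S''(x_i). Step sizes h_i = 1, 1; slopes of the chords Δ_i = (y_(i+1) - y_i)/h_i = 6, -6.
  1·M_0 + 4·M_1 + 1·M_2 = 6(Δ_1 - Δ_0) = -72
Natural end conditions: M_0 = M_2 = 0.
Solving the tridiagonal system: M_0 = 0, M_1 = -18, M_2 = 0.
On [1, 2], S'(x) = b_1 + 2c_1·(x - 1) + 3d_1·(x - 1)² with b_1 = Δ_1 - h_1(2M_1 + M_2)/6 = 0, c_1 = M_1/2 = -9, d_1 = (M_2 - M_1)/(6h_1) = 3. So S'(1) = 0.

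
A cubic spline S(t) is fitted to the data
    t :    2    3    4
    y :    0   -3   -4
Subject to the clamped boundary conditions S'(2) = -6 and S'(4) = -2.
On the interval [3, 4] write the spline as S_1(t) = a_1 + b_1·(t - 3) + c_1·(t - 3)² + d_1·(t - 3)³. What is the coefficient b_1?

With M_i denoting the second derivative at x_i, h_i = 1, 1, and Δ_i = (y_(i+1) − y_i)/h_i = -3, -1:
  1·M_0 + 4·M_1 + 1·M_2 = 6(Δ_1 - Δ_0) = 12
Clamped end conditions give two more equations: 2h_0·M_0 + h_0·M_1 = 6(Δ_0 - S'(2)) = 18 and h_1·M_1 + 2h_1·M_2 = 6(S'(4) - Δ_1) = -6.
Solving: M_0 = 8, M_1 = 2, M_2 = -4.
On [3, 4], with S_1(t) = a_1 + b_1·(t - 3) + c_1·(t - 3)² + d_1·(t - 3)³: c_1 = M_1/2 = 1, d_1 = (M_2 - M_1)/(6h_1) = -1, b_1 = Δ_1 - h_1(2M_1 + M_2)/6 = -1.

-1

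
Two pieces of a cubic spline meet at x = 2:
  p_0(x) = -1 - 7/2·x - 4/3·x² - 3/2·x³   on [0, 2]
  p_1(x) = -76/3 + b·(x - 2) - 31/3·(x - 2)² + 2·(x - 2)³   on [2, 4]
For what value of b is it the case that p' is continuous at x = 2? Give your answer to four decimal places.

-26.8333

p_0'(x) = -7/2 - 8/3·x - 9/2·x², so p_0'(2) = -161/6. On the right, p_1'(2) = b, so b = -161/6.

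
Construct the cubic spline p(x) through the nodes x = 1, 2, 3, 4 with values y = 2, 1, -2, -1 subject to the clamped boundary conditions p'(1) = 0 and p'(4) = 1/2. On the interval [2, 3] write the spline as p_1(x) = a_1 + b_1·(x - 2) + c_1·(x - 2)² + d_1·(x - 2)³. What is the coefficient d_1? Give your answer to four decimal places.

Let M_i = p''(x_i). Step sizes h_i = 1, 1, 1; slopes of the chords Δ_i = (y_(i+1) - y_i)/h_i = -1, -3, 1.
  1·M_0 + 4·M_1 + 1·M_2 = 6(Δ_1 - Δ_0) = -12
  1·M_1 + 4·M_2 + 1·M_3 = 6(Δ_2 - Δ_1) = 24
Clamped end conditions give two more equations: 2h_0·M_0 + h_0·M_1 = 6(Δ_0 - p'(1)) = -6 and h_2·M_2 + 2h_2·M_3 = 6(p'(4) - Δ_2) = -3.
Solving the tridiagonal system: M_0 = -7/15, M_1 = -76/15, M_2 = 131/15, M_3 = -88/15.
On [2, 3], with p_1(x) = a_1 + b_1·(x - 2) + c_1·(x - 2)² + d_1·(x - 2)³: c_1 = M_1/2 = -38/15, d_1 = (M_2 - M_1)/(6h_1) = 23/10, b_1 = Δ_1 - h_1(2M_1 + M_2)/6 = -83/30.

2.3000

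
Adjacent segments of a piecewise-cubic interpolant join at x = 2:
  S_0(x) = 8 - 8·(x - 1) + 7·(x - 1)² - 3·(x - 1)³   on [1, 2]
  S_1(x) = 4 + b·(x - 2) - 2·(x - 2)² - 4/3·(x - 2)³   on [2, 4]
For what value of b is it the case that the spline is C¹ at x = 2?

-3

S_0'(x) = -8 + 14·(x - 1) - 9·(x - 1)², so S_0'(2) = -3. On the right, S_1'(2) = b, so b = -3.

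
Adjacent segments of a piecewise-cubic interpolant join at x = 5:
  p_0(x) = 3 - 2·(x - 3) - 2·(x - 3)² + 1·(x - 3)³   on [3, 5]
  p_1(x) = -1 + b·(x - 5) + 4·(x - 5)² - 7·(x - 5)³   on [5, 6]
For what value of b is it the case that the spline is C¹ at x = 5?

2

p_0'(x) = -2 - 4·(x - 3) + 3·(x - 3)², so p_0'(5) = 2. On the right, p_1'(5) = b, so b = 2.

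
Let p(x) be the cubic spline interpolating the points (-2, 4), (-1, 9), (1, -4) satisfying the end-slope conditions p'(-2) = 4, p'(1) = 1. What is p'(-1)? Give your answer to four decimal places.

0.2500

Write M_i for p''(x_i). With h_i = 1, 2 and divided differences Δ_i = 5, -13/2, the continuity of p' gives the tridiagonal system
  1·M_0 + 6·M_1 + 2·M_2 = 6(Δ_1 - Δ_0) = -69
Clamped end conditions give two more equations: 2h_0·M_0 + h_0·M_1 = 6(Δ_0 - p'(-2)) = 6 and h_1·M_1 + 2h_1·M_2 = 6(p'(1) - Δ_1) = 45.
Forward elimination and back-substitution give M_0 = 27/2, M_1 = -21, M_2 = 87/4.
On [-1, 1], p'(x) = b_1 + 2c_1·(x + 1) + 3d_1·(x + 1)² with b_1 = Δ_1 - h_1(2M_1 + M_2)/6 = 1/4, c_1 = M_1/2 = -21/2, d_1 = (M_2 - M_1)/(6h_1) = 57/16. So p'(-1) = 1/4.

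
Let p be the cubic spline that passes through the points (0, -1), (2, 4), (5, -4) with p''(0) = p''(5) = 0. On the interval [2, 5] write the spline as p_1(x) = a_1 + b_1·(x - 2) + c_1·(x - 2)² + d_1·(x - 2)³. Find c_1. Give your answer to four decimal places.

Put σ_i = p'' at the i-th knot. Here h = (2, 3) and Δ = (5/2, -8/3), so the interior equations h_(i-1)·σ_(i-1) + 2(h_(i-1)+h_i)·σ_i + h_i·σ_(i+1) = 6(Δ_i − Δ_(i-1)) read
  2·σ_0 + 10·σ_1 + 3·σ_2 = 6(Δ_1 - Δ_0) = -31
Natural end conditions: σ_0 = σ_2 = 0.
Solving the tridiagonal system: σ_0 = 0, σ_1 = -31/10, σ_2 = 0.
On [2, 5], with p_1(x) = a_1 + b_1·(x - 2) + c_1·(x - 2)² + d_1·(x - 2)³: c_1 = σ_1/2 = -31/20, d_1 = (σ_2 - σ_1)/(6h_1) = 31/180, b_1 = Δ_1 - h_1(2σ_1 + σ_2)/6 = 13/30.

-1.5500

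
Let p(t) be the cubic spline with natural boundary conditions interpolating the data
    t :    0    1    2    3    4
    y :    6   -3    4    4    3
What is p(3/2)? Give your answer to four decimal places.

-0.1362

Write σ_i for p''(x_i). With h_i = 1, 1, 1, 1 and divided differences Δ_i = -9, 7, 0, -1, the continuity of p' gives the tridiagonal system
  1·σ_0 + 4·σ_1 + 1·σ_2 = 6(Δ_1 - Δ_0) = 96
  1·σ_1 + 4·σ_2 + 1·σ_3 = 6(Δ_2 - Δ_1) = -42
  1·σ_2 + 4·σ_3 + 1·σ_4 = 6(Δ_3 - Δ_2) = -6
Natural end conditions: σ_0 = σ_4 = 0.
Hence σ_0 = 0, σ_1 = 801/28, σ_2 = -129/7, σ_3 = 87/28, σ_4 = 0.
On [1, 2], p(t) = -3 + 15/28·(t - 1) + 801/56·(t - 1)² - 439/56·(t - 1)³.
With (t - 1) = 1/2: p(3/2) = -61/448.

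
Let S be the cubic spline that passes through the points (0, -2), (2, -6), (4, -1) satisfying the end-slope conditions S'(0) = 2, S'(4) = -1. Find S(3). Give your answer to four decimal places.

Let M_i = S''(x_i). Step sizes h_i = 2, 2; slopes of the chords Δ_i = (y_(i+1) - y_i)/h_i = -2, 5/2.
  2·M_0 + 8·M_1 + 2·M_2 = 6(Δ_1 - Δ_0) = 27
Clamped end conditions give two more equations: 2h_0·M_0 + h_0·M_1 = 6(Δ_0 - S'(0)) = -24 and h_1·M_1 + 2h_1·M_2 = 6(S'(4) - Δ_1) = -21.
Solving the tridiagonal system: M_0 = -81/8, M_1 = 33/4, M_2 = -75/8.
On [2, 4], S(x) = -6 + 1/8·(x - 2) + 33/8·(x - 2)² - 47/32·(x - 2)³.
With (x - 2) = 1: S(3) = -103/32.

-3.2188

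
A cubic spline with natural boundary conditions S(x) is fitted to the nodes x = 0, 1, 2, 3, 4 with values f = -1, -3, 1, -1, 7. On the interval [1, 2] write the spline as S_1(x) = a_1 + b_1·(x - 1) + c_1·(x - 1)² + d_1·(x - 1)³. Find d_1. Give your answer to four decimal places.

-5.0714

Let M_i = S''(x_i). Step sizes h_i = 1, 1, 1, 1; slopes of the chords Δ_i = (y_(i+1) - y_i)/h_i = -2, 4, -2, 8.
  1·M_0 + 4·M_1 + 1·M_2 = 6(Δ_1 - Δ_0) = 36
  1·M_1 + 4·M_2 + 1·M_3 = 6(Δ_2 - Δ_1) = -36
  1·M_2 + 4·M_3 + 1·M_4 = 6(Δ_3 - Δ_2) = 60
Natural end conditions: M_0 = M_4 = 0.
Hence M_0 = 0, M_1 = 93/7, M_2 = -120/7, M_3 = 135/7, M_4 = 0.
On [1, 2], with S_1(x) = a_1 + b_1·(x - 1) + c_1·(x - 1)² + d_1·(x - 1)³: c_1 = M_1/2 = 93/14, d_1 = (M_2 - M_1)/(6h_1) = -71/14, b_1 = Δ_1 - h_1(2M_1 + M_2)/6 = 17/7.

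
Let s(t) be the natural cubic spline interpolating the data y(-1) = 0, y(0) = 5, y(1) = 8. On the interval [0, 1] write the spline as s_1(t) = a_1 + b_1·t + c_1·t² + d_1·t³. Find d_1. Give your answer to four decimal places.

Put σ_i = s'' at the i-th knot. Here h = (1, 1) and Δ = (5, 3), so the interior equations h_(i-1)·σ_(i-1) + 2(h_(i-1)+h_i)·σ_i + h_i·σ_(i+1) = 6(Δ_i − Δ_(i-1)) read
  1·σ_0 + 4·σ_1 + 1·σ_2 = 6(Δ_1 - Δ_0) = -12
Natural end conditions: σ_0 = σ_2 = 0.
Hence σ_0 = 0, σ_1 = -3, σ_2 = 0.
On [0, 1], with s_1(t) = a_1 + b_1·t + c_1·t² + d_1·t³: c_1 = σ_1/2 = -3/2, d_1 = (σ_2 - σ_1)/(6h_1) = 1/2, b_1 = Δ_1 - h_1(2σ_1 + σ_2)/6 = 4.

0.5000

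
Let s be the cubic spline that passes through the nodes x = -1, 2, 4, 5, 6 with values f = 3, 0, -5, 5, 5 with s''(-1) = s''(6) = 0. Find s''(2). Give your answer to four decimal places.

-4.3318

Write m_i for s''(x_i). With h_i = 3, 2, 1, 1 and divided differences Δ_i = -1, -5/2, 10, 0, the continuity of s' gives the tridiagonal system
  3·m_0 + 10·m_1 + 2·m_2 = 6(Δ_1 - Δ_0) = -9
  2·m_1 + 6·m_2 + 1·m_3 = 6(Δ_2 - Δ_1) = 75
  1·m_2 + 4·m_3 + 1·m_4 = 6(Δ_3 - Δ_2) = -60
Natural end conditions: m_0 = m_4 = 0.
Hence m_0 = 0, m_1 = -927/214, m_2 = 1836/107, m_3 = -2064/107, m_4 = 0.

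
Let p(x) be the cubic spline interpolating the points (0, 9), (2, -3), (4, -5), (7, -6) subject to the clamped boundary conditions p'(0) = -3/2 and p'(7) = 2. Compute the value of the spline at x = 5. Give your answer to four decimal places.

-5.7217

Let m_i = p''(x_i). Step sizes h_i = 2, 2, 3; slopes of the chords Δ_i = (y_(i+1) - y_i)/h_i = -6, -1, -1/3.
  2·m_0 + 8·m_1 + 2·m_2 = 6(Δ_1 - Δ_0) = 30
  2·m_1 + 10·m_2 + 3·m_3 = 6(Δ_2 - Δ_1) = 4
Clamped end conditions give two more equations: 2h_0·m_0 + h_0·m_1 = 6(Δ_0 - p'(0)) = -27 and h_2·m_2 + 2h_2·m_3 = 6(p'(7) - Δ_2) = 14.
Hence m_0 = -375/37, m_1 = 501/74, m_2 = -72/37, m_3 = 367/111.
On [4, 7], p(x) = -5 - 3/74·(x - 4) - 36/37·(x - 4)² + 583/1998·(x - 4)³.
With (x - 4) = 1: p(5) = -5716/999.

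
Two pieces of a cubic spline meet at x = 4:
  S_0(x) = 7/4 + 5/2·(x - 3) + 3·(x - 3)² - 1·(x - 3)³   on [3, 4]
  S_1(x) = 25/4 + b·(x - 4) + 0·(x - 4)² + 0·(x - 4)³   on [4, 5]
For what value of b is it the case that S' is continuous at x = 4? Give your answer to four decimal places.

S_0'(x) = 5/2 + 6·(x - 3) - 3·(x - 3)², so S_0'(4) = 11/2. On the right, S_1'(4) = b, so b = 11/2.

5.5000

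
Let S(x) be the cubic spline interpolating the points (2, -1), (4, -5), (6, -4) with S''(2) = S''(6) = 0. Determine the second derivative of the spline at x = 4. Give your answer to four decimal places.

Put M_i = S'' at the i-th knot. Here h = (2, 2) and Δ = (-2, 1/2), so the interior equations h_(i-1)·M_(i-1) + 2(h_(i-1)+h_i)·M_i + h_i·M_(i+1) = 6(Δ_i − Δ_(i-1)) read
  2·M_0 + 8·M_1 + 2·M_2 = 6(Δ_1 - Δ_0) = 15
Natural end conditions: M_0 = M_2 = 0.
Solving: M_0 = 0, M_1 = 15/8, M_2 = 0.

1.8750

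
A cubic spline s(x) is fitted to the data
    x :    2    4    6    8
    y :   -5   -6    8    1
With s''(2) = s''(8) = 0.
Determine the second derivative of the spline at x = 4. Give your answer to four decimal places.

8.1000

Let σ_i = s''(x_i). Step sizes h_i = 2, 2, 2; slopes of the chords Δ_i = (y_(i+1) - y_i)/h_i = -1/2, 7, -7/2.
  2·σ_0 + 8·σ_1 + 2·σ_2 = 6(Δ_1 - Δ_0) = 45
  2·σ_1 + 8·σ_2 + 2·σ_3 = 6(Δ_2 - Δ_1) = -63
Natural end conditions: σ_0 = σ_3 = 0.
Forward elimination and back-substitution give σ_0 = 0, σ_1 = 81/10, σ_2 = -99/10, σ_3 = 0.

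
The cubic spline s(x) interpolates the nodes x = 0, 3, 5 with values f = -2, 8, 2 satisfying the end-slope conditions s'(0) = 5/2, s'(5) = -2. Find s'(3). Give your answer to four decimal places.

Let m_i = s''(x_i). Step sizes h_i = 3, 2; slopes of the chords Δ_i = (y_(i+1) - y_i)/h_i = 10/3, -3.
  3·m_0 + 10·m_1 + 2·m_2 = 6(Δ_1 - Δ_0) = -38
Clamped end conditions give two more equations: 2h_0·m_0 + h_0·m_1 = 6(Δ_0 - s'(0)) = 5 and h_1·m_1 + 2h_1·m_2 = 6(s'(5) - Δ_1) = 6.
Hence m_0 = 56/15, m_1 = -29/5, m_2 = 22/5.
On [3, 5], s'(x) = b_1 + 2c_1·(x - 3) + 3d_1·(x - 3)² with b_1 = Δ_1 - h_1(2m_1 + m_2)/6 = -3/5, c_1 = m_1/2 = -29/10, d_1 = (m_2 - m_1)/(6h_1) = 17/20. So s'(3) = -3/5.

-0.6000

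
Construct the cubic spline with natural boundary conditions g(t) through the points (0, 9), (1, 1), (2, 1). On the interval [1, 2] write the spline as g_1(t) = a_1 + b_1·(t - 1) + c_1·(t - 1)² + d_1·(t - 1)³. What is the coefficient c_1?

Let M_i = g''(x_i). Step sizes h_i = 1, 1; slopes of the chords Δ_i = (y_(i+1) - y_i)/h_i = -8, 0.
  1·M_0 + 4·M_1 + 1·M_2 = 6(Δ_1 - Δ_0) = 48
Natural end conditions: M_0 = M_2 = 0.
Forward elimination and back-substitution give M_0 = 0, M_1 = 12, M_2 = 0.
On [1, 2], with g_1(t) = a_1 + b_1·(t - 1) + c_1·(t - 1)² + d_1·(t - 1)³: c_1 = M_1/2 = 6, d_1 = (M_2 - M_1)/(6h_1) = -2, b_1 = Δ_1 - h_1(2M_1 + M_2)/6 = -4.

6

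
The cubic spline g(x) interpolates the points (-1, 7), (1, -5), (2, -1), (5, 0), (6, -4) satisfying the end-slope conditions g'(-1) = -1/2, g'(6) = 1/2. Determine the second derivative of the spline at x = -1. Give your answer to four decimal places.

Let M_i = g''(x_i). Step sizes h_i = 2, 1, 3, 1; slopes of the chords Δ_i = (y_(i+1) - y_i)/h_i = -6, 4, 1/3, -4.
  2·M_0 + 6·M_1 + 1·M_2 = 6(Δ_1 - Δ_0) = 60
  1·M_1 + 8·M_2 + 3·M_3 = 6(Δ_2 - Δ_1) = -22
  3·M_2 + 8·M_3 + 1·M_4 = 6(Δ_3 - Δ_2) = -26
Clamped end conditions give two more equations: 2h_0·M_0 + h_0·M_1 = 6(Δ_0 - g'(-1)) = -33 and h_3·M_3 + 2h_3·M_4 = 6(g'(6) - Δ_3) = 27.
Solving the tridiagonal system: M_0 = -10709/660, M_1 = 2632/165, M_2 = -215/66, M_3 = -218/55, M_4 = 1703/110.

-16.2258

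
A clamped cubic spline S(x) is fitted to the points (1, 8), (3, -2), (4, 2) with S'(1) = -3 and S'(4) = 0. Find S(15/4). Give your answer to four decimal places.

Write m_i for S''(x_i). With h_i = 2, 1 and divided differences Δ_i = -5, 4, the continuity of S' gives the tridiagonal system
  2·m_0 + 6·m_1 + 1·m_2 = 6(Δ_1 - Δ_0) = 54
Clamped end conditions give two more equations: 2h_0·m_0 + h_0·m_1 = 6(Δ_0 - S'(1)) = -12 and h_1·m_1 + 2h_1·m_2 = 6(S'(4) - Δ_1) = -24.
Hence m_0 = -11, m_1 = 16, m_2 = -20.
On [3, 4], S(x) = -2 + 2·(x - 3) + 8·(x - 3)² - 6·(x - 3)³.
With (x - 3) = 3/4: S(15/4) = 47/32.

1.4688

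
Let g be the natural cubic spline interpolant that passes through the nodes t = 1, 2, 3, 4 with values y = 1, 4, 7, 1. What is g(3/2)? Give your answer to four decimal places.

2.2750

Put M_i = g'' at the i-th knot. Here h = (1, 1, 1) and Δ = (3, 3, -6), so the interior equations h_(i-1)·M_(i-1) + 2(h_(i-1)+h_i)·M_i + h_i·M_(i+1) = 6(Δ_i − Δ_(i-1)) read
  1·M_0 + 4·M_1 + 1·M_2 = 6(Δ_1 - Δ_0) = 0
  1·M_1 + 4·M_2 + 1·M_3 = 6(Δ_2 - Δ_1) = -54
Natural end conditions: M_0 = M_3 = 0.
Forward elimination and back-substitution give M_0 = 0, M_1 = 18/5, M_2 = -72/5, M_3 = 0.
On [1, 2], g(t) = 1 + 12/5·(t - 1) + 0·(t - 1)² + 3/5·(t - 1)³.
With (t - 1) = 1/2: g(3/2) = 91/40.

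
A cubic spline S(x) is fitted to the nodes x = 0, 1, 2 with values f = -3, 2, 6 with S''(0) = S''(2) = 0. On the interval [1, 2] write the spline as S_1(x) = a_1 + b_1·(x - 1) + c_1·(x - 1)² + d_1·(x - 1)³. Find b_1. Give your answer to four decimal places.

4.5000

With m_i denoting the second derivative at x_i, h_i = 1, 1, and Δ_i = (y_(i+1) − y_i)/h_i = 5, 4:
  1·m_0 + 4·m_1 + 1·m_2 = 6(Δ_1 - Δ_0) = -6
Natural end conditions: m_0 = m_2 = 0.
Forward elimination and back-substitution give m_0 = 0, m_1 = -3/2, m_2 = 0.
On [1, 2], with S_1(x) = a_1 + b_1·(x - 1) + c_1·(x - 1)² + d_1·(x - 1)³: c_1 = m_1/2 = -3/4, d_1 = (m_2 - m_1)/(6h_1) = 1/4, b_1 = Δ_1 - h_1(2m_1 + m_2)/6 = 9/2.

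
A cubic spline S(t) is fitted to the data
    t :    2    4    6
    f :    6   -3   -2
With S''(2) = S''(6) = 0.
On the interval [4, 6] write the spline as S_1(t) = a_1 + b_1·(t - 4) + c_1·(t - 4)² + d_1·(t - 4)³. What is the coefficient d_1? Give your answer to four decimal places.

With M_i denoting the second derivative at x_i, h_i = 2, 2, and Δ_i = (y_(i+1) − y_i)/h_i = -9/2, 1/2:
  2·M_0 + 8·M_1 + 2·M_2 = 6(Δ_1 - Δ_0) = 30
Natural end conditions: M_0 = M_2 = 0.
Forward elimination and back-substitution give M_0 = 0, M_1 = 15/4, M_2 = 0.
On [4, 6], with S_1(t) = a_1 + b_1·(t - 4) + c_1·(t - 4)² + d_1·(t - 4)³: c_1 = M_1/2 = 15/8, d_1 = (M_2 - M_1)/(6h_1) = -5/16, b_1 = Δ_1 - h_1(2M_1 + M_2)/6 = -2.

-0.3125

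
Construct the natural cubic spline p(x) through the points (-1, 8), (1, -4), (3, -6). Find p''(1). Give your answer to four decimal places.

Let M_i = p''(x_i). Step sizes h_i = 2, 2; slopes of the chords Δ_i = (y_(i+1) - y_i)/h_i = -6, -1.
  2·M_0 + 8·M_1 + 2·M_2 = 6(Δ_1 - Δ_0) = 30
Natural end conditions: M_0 = M_2 = 0.
Forward elimination and back-substitution give M_0 = 0, M_1 = 15/4, M_2 = 0.

3.7500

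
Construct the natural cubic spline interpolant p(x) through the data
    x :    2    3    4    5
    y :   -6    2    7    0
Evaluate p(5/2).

Let M_i = p''(x_i). Step sizes h_i = 1, 1, 1; slopes of the chords Δ_i = (y_(i+1) - y_i)/h_i = 8, 5, -7.
  1·M_0 + 4·M_1 + 1·M_2 = 6(Δ_1 - Δ_0) = -18
  1·M_1 + 4·M_2 + 1·M_3 = 6(Δ_2 - Δ_1) = -72
Natural end conditions: M_0 = M_3 = 0.
Hence M_0 = 0, M_1 = 0, M_2 = -18, M_3 = 0.
On [2, 3], p(x) = -6 + 8·(x - 2) + 0·(x - 2)² + 0·(x - 2)³.
With (x - 2) = 1/2: p(5/2) = -2.

-2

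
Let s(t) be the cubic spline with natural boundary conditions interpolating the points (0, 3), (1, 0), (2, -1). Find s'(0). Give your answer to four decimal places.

-3.5000

Write m_i for s''(x_i). With h_i = 1, 1 and divided differences Δ_i = -3, -1, the continuity of s' gives the tridiagonal system
  1·m_0 + 4·m_1 + 1·m_2 = 6(Δ_1 - Δ_0) = 12
Natural end conditions: m_0 = m_2 = 0.
Solving: m_0 = 0, m_1 = 3, m_2 = 0.
On [0, 1], s'(t) = b_0 + 2c_0·t + 3d_0·t² with b_0 = Δ_0 - h_0(2m_0 + m_1)/6 = -7/2, c_0 = m_0/2 = 0, d_0 = (m_1 - m_0)/(6h_0) = 1/2. So s'(0) = -7/2.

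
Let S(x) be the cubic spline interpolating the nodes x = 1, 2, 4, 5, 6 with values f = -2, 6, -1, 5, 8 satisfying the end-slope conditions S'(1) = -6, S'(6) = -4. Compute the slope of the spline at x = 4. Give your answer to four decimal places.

Write m_i for S''(x_i). With h_i = 1, 2, 1, 1 and divided differences Δ_i = 8, -7/2, 6, 3, the continuity of S' gives the tridiagonal system
  1·m_0 + 6·m_1 + 2·m_2 = 6(Δ_1 - Δ_0) = -69
  2·m_1 + 6·m_2 + 1·m_3 = 6(Δ_2 - Δ_1) = 57
  1·m_2 + 4·m_3 + 1·m_4 = 6(Δ_3 - Δ_2) = -18
Clamped end conditions give two more equations: 2h_0·m_0 + h_0·m_1 = 6(Δ_0 - S'(1)) = 84 and h_3·m_3 + 2h_3·m_4 = 6(S'(6) - Δ_3) = -42.
Solving the tridiagonal system: m_0 = 3559/64, m_1 = -871/32, m_2 = 2477/128, m_3 = -299/64, m_4 = -2389/128.
On [4, 5], S'(x) = b_2 + 2c_2·(x - 4) + 3d_2·(x - 4)² with b_2 = Δ_2 - h_2(2m_2 + m_3)/6 = 21/64, c_2 = m_2/2 = 2477/256, d_2 = (m_3 - m_2)/(6h_2) = -1025/256. So S'(4) = 21/64.

0.3281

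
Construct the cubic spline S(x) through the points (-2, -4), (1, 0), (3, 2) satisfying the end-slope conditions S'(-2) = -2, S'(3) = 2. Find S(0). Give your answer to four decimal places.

Write M_i for S''(x_i). With h_i = 3, 2 and divided differences Δ_i = 4/3, 1, the continuity of S' gives the tridiagonal system
  3·M_0 + 10·M_1 + 2·M_2 = 6(Δ_1 - Δ_0) = -2
Clamped end conditions give two more equations: 2h_0·M_0 + h_0·M_1 = 6(Δ_0 - S'(-2)) = 20 and h_1·M_1 + 2h_1·M_2 = 6(S'(3) - Δ_1) = 6.
Solving the tridiagonal system: M_0 = 13/3, M_1 = -2, M_2 = 5/2.
On [-2, 1], S(x) = -4 - 2·(x + 2) + 13/6·(x + 2)² - 19/54·(x + 2)³.
With (x + 2) = 2: S(0) = -58/27.

-2.1481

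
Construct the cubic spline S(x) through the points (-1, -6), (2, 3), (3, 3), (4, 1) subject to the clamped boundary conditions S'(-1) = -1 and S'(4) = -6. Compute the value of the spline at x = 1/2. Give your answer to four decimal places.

Let σ_i = S''(x_i). Step sizes h_i = 3, 1, 1; slopes of the chords Δ_i = (y_(i+1) - y_i)/h_i = 3, 0, -2.
  3·σ_0 + 8·σ_1 + 1·σ_2 = 6(Δ_1 - Δ_0) = -18
  1·σ_1 + 4·σ_2 + 1·σ_3 = 6(Δ_2 - Δ_1) = -12
Clamped end conditions give two more equations: 2h_0·σ_0 + h_0·σ_1 = 6(Δ_0 - S'(-1)) = 24 and h_2·σ_2 + 2h_2·σ_3 = 6(S'(4) - Δ_2) = -24.
Solving the tridiagonal system: σ_0 = 186/29, σ_1 = -140/29, σ_2 = 40/29, σ_3 = -368/29.
On [-1, 2], S(x) = -6 - 1·(x + 1) + 93/29·(x + 1)² - 163/261·(x + 1)³.
With (x + 1) = 3/2: S(1/2) = -555/232.

-2.3922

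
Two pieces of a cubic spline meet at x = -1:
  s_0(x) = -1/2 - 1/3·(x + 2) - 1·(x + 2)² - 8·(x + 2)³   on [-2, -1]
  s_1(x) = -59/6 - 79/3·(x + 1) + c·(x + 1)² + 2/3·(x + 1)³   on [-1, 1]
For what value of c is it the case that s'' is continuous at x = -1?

s_0''(x) = -2 - 48·(x + 2), so s_0''(-1) = -50. On the right, s_1''(-1) = 2c, so c = -25.

-25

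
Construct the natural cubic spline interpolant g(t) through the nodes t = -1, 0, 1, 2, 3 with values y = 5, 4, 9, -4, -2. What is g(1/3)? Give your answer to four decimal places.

6.4643

Put m_i = g'' at the i-th knot. Here h = (1, 1, 1, 1) and Δ = (-1, 5, -13, 2), so the interior equations h_(i-1)·m_(i-1) + 2(h_(i-1)+h_i)·m_i + h_i·m_(i+1) = 6(Δ_i − Δ_(i-1)) read
  1·m_0 + 4·m_1 + 1·m_2 = 6(Δ_1 - Δ_0) = 36
  1·m_1 + 4·m_2 + 1·m_3 = 6(Δ_2 - Δ_1) = -108
  1·m_2 + 4·m_3 + 1·m_4 = 6(Δ_3 - Δ_2) = 90
Natural end conditions: m_0 = m_4 = 0.
Hence m_0 = 0, m_1 = 531/28, m_2 = -279/7, m_3 = 909/28, m_4 = 0.
On [0, 1], g(t) = 4 + 149/28·t + 531/56·t² - 549/56·t³.
With t = 1/3: g(1/3) = 181/28.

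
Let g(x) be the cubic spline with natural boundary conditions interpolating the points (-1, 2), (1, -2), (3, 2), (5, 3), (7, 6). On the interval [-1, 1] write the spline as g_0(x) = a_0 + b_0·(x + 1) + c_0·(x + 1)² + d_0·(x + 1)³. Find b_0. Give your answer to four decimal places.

-3.1964

With M_i denoting the second derivative at x_i, h_i = 2, 2, 2, 2, and Δ_i = (y_(i+1) − y_i)/h_i = -2, 2, 1/2, 3/2:
  2·M_0 + 8·M_1 + 2·M_2 = 6(Δ_1 - Δ_0) = 24
  2·M_1 + 8·M_2 + 2·M_3 = 6(Δ_2 - Δ_1) = -9
  2·M_2 + 8·M_3 + 2·M_4 = 6(Δ_3 - Δ_2) = 6
Natural end conditions: M_0 = M_4 = 0.
Solving the tridiagonal system: M_0 = 0, M_1 = 201/56, M_2 = -33/14, M_3 = 75/56, M_4 = 0.
On [-1, 1], with g_0(x) = a_0 + b_0·(x + 1) + c_0·(x + 1)² + d_0·(x + 1)³: c_0 = M_0/2 = 0, d_0 = (M_1 - M_0)/(6h_0) = 67/224, b_0 = Δ_0 - h_0(2M_0 + M_1)/6 = -179/56.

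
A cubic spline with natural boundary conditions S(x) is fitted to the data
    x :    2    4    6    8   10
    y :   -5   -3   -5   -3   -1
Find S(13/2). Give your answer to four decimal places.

Let M_i = S''(x_i). Step sizes h_i = 2, 2, 2, 2; slopes of the chords Δ_i = (y_(i+1) - y_i)/h_i = 1, -1, 1, 1.
  2·M_0 + 8·M_1 + 2·M_2 = 6(Δ_1 - Δ_0) = -12
  2·M_1 + 8·M_2 + 2·M_3 = 6(Δ_2 - Δ_1) = 12
  2·M_2 + 8·M_3 + 2·M_4 = 6(Δ_3 - Δ_2) = 0
Natural end conditions: M_0 = M_4 = 0.
Solving: M_0 = 0, M_1 = -57/28, M_2 = 15/7, M_3 = -15/28, M_4 = 0.
On [6, 8], S(x) = -5 - 1/4·(x - 6) + 15/14·(x - 6)² - 25/112·(x - 6)³.
With (x - 6) = 1/2: S(13/2) = -4377/896.

-4.8850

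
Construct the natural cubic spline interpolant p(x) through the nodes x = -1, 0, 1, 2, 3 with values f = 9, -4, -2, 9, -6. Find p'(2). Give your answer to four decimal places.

Put m_i = p'' at the i-th knot. Here h = (1, 1, 1, 1) and Δ = (-13, 2, 11, -15), so the interior equations h_(i-1)·m_(i-1) + 2(h_(i-1)+h_i)·m_i + h_i·m_(i+1) = 6(Δ_i − Δ_(i-1)) read
  1·m_0 + 4·m_1 + 1·m_2 = 6(Δ_1 - Δ_0) = 90
  1·m_1 + 4·m_2 + 1·m_3 = 6(Δ_2 - Δ_1) = 54
  1·m_2 + 4·m_3 + 1·m_4 = 6(Δ_3 - Δ_2) = -156
Natural end conditions: m_0 = m_4 = 0.
Forward elimination and back-substitution give m_0 = 0, m_1 = 489/28, m_2 = 141/7, m_3 = -1233/28, m_4 = 0.
On [2, 3], p'(x) = b_3 + 2c_3·(x - 2) + 3d_3·(x - 2)² with b_3 = Δ_3 - h_3(2m_3 + m_4)/6 = -9/28, c_3 = m_3/2 = -1233/56, d_3 = (m_4 - m_3)/(6h_3) = 411/56. So p'(2) = -9/28.

-0.3214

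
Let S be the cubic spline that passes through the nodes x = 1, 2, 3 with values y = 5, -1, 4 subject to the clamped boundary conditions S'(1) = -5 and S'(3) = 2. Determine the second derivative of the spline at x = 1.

-16

With M_i denoting the second derivative at x_i, h_i = 1, 1, and Δ_i = (y_(i+1) − y_i)/h_i = -6, 5:
  1·M_0 + 4·M_1 + 1·M_2 = 6(Δ_1 - Δ_0) = 66
Clamped end conditions give two more equations: 2h_0·M_0 + h_0·M_1 = 6(Δ_0 - S'(1)) = -6 and h_1·M_1 + 2h_1·M_2 = 6(S'(3) - Δ_1) = -18.
Solving: M_0 = -16, M_1 = 26, M_2 = -22.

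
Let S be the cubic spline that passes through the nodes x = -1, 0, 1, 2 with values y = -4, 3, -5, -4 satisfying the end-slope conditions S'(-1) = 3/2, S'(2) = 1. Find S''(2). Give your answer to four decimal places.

-13.1333

Let M_i = S''(x_i). Step sizes h_i = 1, 1, 1; slopes of the chords Δ_i = (y_(i+1) - y_i)/h_i = 7, -8, 1.
  1·M_0 + 4·M_1 + 1·M_2 = 6(Δ_1 - Δ_0) = -90
  1·M_1 + 4·M_2 + 1·M_3 = 6(Δ_2 - Δ_1) = 54
Clamped end conditions give two more equations: 2h_0·M_0 + h_0·M_1 = 6(Δ_0 - S'(-1)) = 33 and h_2·M_2 + 2h_2·M_3 = 6(S'(2) - Δ_2) = 0.
Hence M_0 = 532/15, M_1 = -569/15, M_2 = 394/15, M_3 = -197/15.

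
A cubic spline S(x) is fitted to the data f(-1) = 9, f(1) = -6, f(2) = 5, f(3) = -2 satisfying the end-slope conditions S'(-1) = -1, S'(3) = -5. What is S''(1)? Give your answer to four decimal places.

34.5909

Let σ_i = S''(x_i). Step sizes h_i = 2, 1, 1; slopes of the chords Δ_i = (y_(i+1) - y_i)/h_i = -15/2, 11, -7.
  2·σ_0 + 6·σ_1 + 1·σ_2 = 6(Δ_1 - Δ_0) = 111
  1·σ_1 + 4·σ_2 + 1·σ_3 = 6(Δ_2 - Δ_1) = -108
Clamped end conditions give two more equations: 2h_0·σ_0 + h_0·σ_1 = 6(Δ_0 - S'(-1)) = -39 and h_2·σ_2 + 2h_2·σ_3 = 6(S'(3) - Δ_2) = 12.
Hence σ_0 = -595/22, σ_1 = 761/22, σ_2 = -467/11, σ_3 = 599/22.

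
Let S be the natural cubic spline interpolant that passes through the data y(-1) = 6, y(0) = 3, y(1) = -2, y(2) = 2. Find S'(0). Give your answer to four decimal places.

-5.2667

Write m_i for S''(x_i). With h_i = 1, 1, 1 and divided differences Δ_i = -3, -5, 4, the continuity of S' gives the tridiagonal system
  1·m_0 + 4·m_1 + 1·m_2 = 6(Δ_1 - Δ_0) = -12
  1·m_1 + 4·m_2 + 1·m_3 = 6(Δ_2 - Δ_1) = 54
Natural end conditions: m_0 = m_3 = 0.
Forward elimination and back-substitution give m_0 = 0, m_1 = -34/5, m_2 = 76/5, m_3 = 0.
On [0, 1], S'(x) = b_1 + 2c_1·x + 3d_1·x² with b_1 = Δ_1 - h_1(2m_1 + m_2)/6 = -79/15, c_1 = m_1/2 = -17/5, d_1 = (m_2 - m_1)/(6h_1) = 11/3. So S'(0) = -79/15.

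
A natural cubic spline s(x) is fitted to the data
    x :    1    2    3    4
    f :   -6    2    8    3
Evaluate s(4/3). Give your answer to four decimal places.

Put M_i = s'' at the i-th knot. Here h = (1, 1, 1) and Δ = (8, 6, -5), so the interior equations h_(i-1)·M_(i-1) + 2(h_(i-1)+h_i)·M_i + h_i·M_(i+1) = 6(Δ_i − Δ_(i-1)) read
  1·M_0 + 4·M_1 + 1·M_2 = 6(Δ_1 - Δ_0) = -12
  1·M_1 + 4·M_2 + 1·M_3 = 6(Δ_2 - Δ_1) = -66
Natural end conditions: M_0 = M_3 = 0.
Forward elimination and back-substitution give M_0 = 0, M_1 = 6/5, M_2 = -84/5, M_3 = 0.
On [1, 2], s(x) = -6 + 39/5·(x - 1) + 0·(x - 1)² + 1/5·(x - 1)³.
With (x - 1) = 1/3: s(4/3) = -458/135.

-3.3926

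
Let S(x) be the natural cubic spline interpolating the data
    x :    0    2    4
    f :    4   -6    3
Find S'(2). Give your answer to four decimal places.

-0.2500

Write M_i for S''(x_i). With h_i = 2, 2 and divided differences Δ_i = -5, 9/2, the continuity of S' gives the tridiagonal system
  2·M_0 + 8·M_1 + 2·M_2 = 6(Δ_1 - Δ_0) = 57
Natural end conditions: M_0 = M_2 = 0.
Solving the tridiagonal system: M_0 = 0, M_1 = 57/8, M_2 = 0.
On [2, 4], S'(x) = b_1 + 2c_1·(x - 2) + 3d_1·(x - 2)² with b_1 = Δ_1 - h_1(2M_1 + M_2)/6 = -1/4, c_1 = M_1/2 = 57/16, d_1 = (M_2 - M_1)/(6h_1) = -19/32. So S'(2) = -1/4.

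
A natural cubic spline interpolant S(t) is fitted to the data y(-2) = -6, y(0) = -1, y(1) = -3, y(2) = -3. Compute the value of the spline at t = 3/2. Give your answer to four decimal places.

Let m_i = S''(x_i). Step sizes h_i = 2, 1, 1; slopes of the chords Δ_i = (y_(i+1) - y_i)/h_i = 5/2, -2, 0.
  2·m_0 + 6·m_1 + 1·m_2 = 6(Δ_1 - Δ_0) = -27
  1·m_1 + 4·m_2 + 1·m_3 = 6(Δ_2 - Δ_1) = 12
Natural end conditions: m_0 = m_3 = 0.
Forward elimination and back-substitution give m_0 = 0, m_1 = -120/23, m_2 = 99/23, m_3 = 0.
On [1, 2], S(t) = -3 - 33/23·(t - 1) + 99/46·(t - 1)² - 33/46·(t - 1)³.
With (t - 1) = 1/2: S(3/2) = -1203/368.

-3.2690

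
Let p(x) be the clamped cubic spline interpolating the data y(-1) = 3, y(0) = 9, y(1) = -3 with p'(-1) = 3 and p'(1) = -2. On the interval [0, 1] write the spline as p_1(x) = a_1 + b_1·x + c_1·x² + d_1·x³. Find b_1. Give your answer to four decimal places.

Put m_i = p'' at the i-th knot. Here h = (1, 1) and Δ = (6, -12), so the interior equations h_(i-1)·m_(i-1) + 2(h_(i-1)+h_i)·m_i + h_i·m_(i+1) = 6(Δ_i − Δ_(i-1)) read
  1·m_0 + 4·m_1 + 1·m_2 = 6(Δ_1 - Δ_0) = -108
Clamped end conditions give two more equations: 2h_0·m_0 + h_0·m_1 = 6(Δ_0 - p'(-1)) = 18 and h_1·m_1 + 2h_1·m_2 = 6(p'(1) - Δ_1) = 60.
Solving: m_0 = 67/2, m_1 = -49, m_2 = 109/2.
On [0, 1], with p_1(x) = a_1 + b_1·x + c_1·x² + d_1·x³: c_1 = m_1/2 = -49/2, d_1 = (m_2 - m_1)/(6h_1) = 69/4, b_1 = Δ_1 - h_1(2m_1 + m_2)/6 = -19/4.

-4.7500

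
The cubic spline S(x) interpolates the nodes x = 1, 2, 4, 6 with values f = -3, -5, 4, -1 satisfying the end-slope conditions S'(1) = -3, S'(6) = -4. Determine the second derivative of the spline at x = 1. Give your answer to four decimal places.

Put M_i = S'' at the i-th knot. Here h = (1, 2, 2) and Δ = (-2, 9/2, -5/2), so the interior equations h_(i-1)·M_(i-1) + 2(h_(i-1)+h_i)·M_i + h_i·M_(i+1) = 6(Δ_i − Δ_(i-1)) read
  1·M_0 + 6·M_1 + 2·M_2 = 6(Δ_1 - Δ_0) = 39
  2·M_1 + 8·M_2 + 2·M_3 = 6(Δ_2 - Δ_1) = -42
Clamped end conditions give two more equations: 2h_0·M_0 + h_0·M_1 = 6(Δ_0 - S'(1)) = 6 and h_2·M_2 + 2h_2·M_3 = 6(S'(6) - Δ_2) = -9.
Solving the tridiagonal system: M_0 = -40/23, M_1 = 218/23, M_2 = -371/46, M_3 = 41/23.

-1.7391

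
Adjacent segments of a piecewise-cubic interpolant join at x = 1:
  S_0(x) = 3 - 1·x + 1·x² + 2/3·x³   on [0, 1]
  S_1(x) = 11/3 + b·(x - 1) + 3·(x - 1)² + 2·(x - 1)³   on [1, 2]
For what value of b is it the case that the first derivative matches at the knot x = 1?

S_0'(x) = -1 + 2·x + 2·x², so S_0'(1) = 3. On the right, S_1'(1) = b, so b = 3.

3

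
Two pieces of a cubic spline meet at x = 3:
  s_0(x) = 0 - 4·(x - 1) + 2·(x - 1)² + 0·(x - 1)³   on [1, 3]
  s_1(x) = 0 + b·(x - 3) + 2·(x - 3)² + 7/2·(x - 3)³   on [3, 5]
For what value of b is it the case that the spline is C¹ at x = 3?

s_0'(x) = -4 + 4·(x - 1) + 0·(x - 1)², so s_0'(3) = 4. On the right, s_1'(3) = b, so b = 4.

4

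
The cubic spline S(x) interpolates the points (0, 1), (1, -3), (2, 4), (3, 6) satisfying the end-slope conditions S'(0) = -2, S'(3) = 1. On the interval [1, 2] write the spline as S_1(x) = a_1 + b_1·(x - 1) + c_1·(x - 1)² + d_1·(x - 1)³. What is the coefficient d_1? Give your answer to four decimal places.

Write M_i for S''(x_i). With h_i = 1, 1, 1 and divided differences Δ_i = -4, 7, 2, the continuity of S' gives the tridiagonal system
  1·M_0 + 4·M_1 + 1·M_2 = 6(Δ_1 - Δ_0) = 66
  1·M_1 + 4·M_2 + 1·M_3 = 6(Δ_2 - Δ_1) = -30
Clamped end conditions give two more equations: 2h_0·M_0 + h_0·M_1 = 6(Δ_0 - S'(0)) = -12 and h_2·M_2 + 2h_2·M_3 = 6(S'(3) - Δ_2) = -6.
Solving the tridiagonal system: M_0 = -92/5, M_1 = 124/5, M_2 = -74/5, M_3 = 22/5.
On [1, 2], with S_1(x) = a_1 + b_1·(x - 1) + c_1·(x - 1)² + d_1·(x - 1)³: c_1 = M_1/2 = 62/5, d_1 = (M_2 - M_1)/(6h_1) = -33/5, b_1 = Δ_1 - h_1(2M_1 + M_2)/6 = 6/5.

-6.6000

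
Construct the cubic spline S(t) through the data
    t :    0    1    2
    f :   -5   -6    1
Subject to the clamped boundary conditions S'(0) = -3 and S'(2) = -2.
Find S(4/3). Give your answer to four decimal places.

Put m_i = S'' at the i-th knot. Here h = (1, 1) and Δ = (-1, 7), so the interior equations h_(i-1)·m_(i-1) + 2(h_(i-1)+h_i)·m_i + h_i·m_(i+1) = 6(Δ_i − Δ_(i-1)) read
  1·m_0 + 4·m_1 + 1·m_2 = 6(Δ_1 - Δ_0) = 48
Clamped end conditions give two more equations: 2h_0·m_0 + h_0·m_1 = 6(Δ_0 - S'(0)) = 12 and h_1·m_1 + 2h_1·m_2 = 6(S'(2) - Δ_1) = -54.
Solving: m_0 = -11/2, m_1 = 23, m_2 = -77/2.
On [1, 2], S(t) = -6 + 23/4·(t - 1) + 23/2·(t - 1)² - 41/4·(t - 1)³.
With (t - 1) = 1/3: S(4/3) = -86/27.

-3.1852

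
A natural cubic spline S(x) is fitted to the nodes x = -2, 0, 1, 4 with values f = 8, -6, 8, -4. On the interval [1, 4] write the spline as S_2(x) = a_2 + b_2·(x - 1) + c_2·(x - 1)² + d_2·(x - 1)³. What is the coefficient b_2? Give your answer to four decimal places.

12.4681

With σ_i denoting the second derivative at x_i, h_i = 2, 1, 3, and Δ_i = (y_(i+1) − y_i)/h_i = -7, 14, -4:
  2·σ_0 + 6·σ_1 + 1·σ_2 = 6(Δ_1 - Δ_0) = 126
  1·σ_1 + 8·σ_2 + 3·σ_3 = 6(Δ_2 - Δ_1) = -108
Natural end conditions: σ_0 = σ_3 = 0.
Forward elimination and back-substitution give σ_0 = 0, σ_1 = 1116/47, σ_2 = -774/47, σ_3 = 0.
On [1, 4], with S_2(x) = a_2 + b_2·(x - 1) + c_2·(x - 1)² + d_2·(x - 1)³: c_2 = σ_2/2 = -387/47, d_2 = (σ_3 - σ_2)/(6h_2) = 43/47, b_2 = Δ_2 - h_2(2σ_2 + σ_3)/6 = 586/47.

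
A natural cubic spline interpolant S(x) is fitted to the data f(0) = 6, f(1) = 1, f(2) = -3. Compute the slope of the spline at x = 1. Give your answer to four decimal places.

-4.5000

Let M_i = S''(x_i). Step sizes h_i = 1, 1; slopes of the chords Δ_i = (y_(i+1) - y_i)/h_i = -5, -4.
  1·M_0 + 4·M_1 + 1·M_2 = 6(Δ_1 - Δ_0) = 6
Natural end conditions: M_0 = M_2 = 0.
Hence M_0 = 0, M_1 = 3/2, M_2 = 0.
On [1, 2], S'(x) = b_1 + 2c_1·(x - 1) + 3d_1·(x - 1)² with b_1 = Δ_1 - h_1(2M_1 + M_2)/6 = -9/2, c_1 = M_1/2 = 3/4, d_1 = (M_2 - M_1)/(6h_1) = -1/4. So S'(1) = -9/2.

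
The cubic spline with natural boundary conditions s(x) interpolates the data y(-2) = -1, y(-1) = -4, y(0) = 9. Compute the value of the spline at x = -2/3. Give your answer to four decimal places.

With m_i denoting the second derivative at x_i, h_i = 1, 1, and Δ_i = (y_(i+1) − y_i)/h_i = -3, 13:
  1·m_0 + 4·m_1 + 1·m_2 = 6(Δ_1 - Δ_0) = 96
Natural end conditions: m_0 = m_2 = 0.
Hence m_0 = 0, m_1 = 24, m_2 = 0.
On [-1, 0], s(x) = -4 + 5·(x + 1) + 12·(x + 1)² - 4·(x + 1)³.
With (x + 1) = 1/3: s(-2/3) = -31/27.

-1.1481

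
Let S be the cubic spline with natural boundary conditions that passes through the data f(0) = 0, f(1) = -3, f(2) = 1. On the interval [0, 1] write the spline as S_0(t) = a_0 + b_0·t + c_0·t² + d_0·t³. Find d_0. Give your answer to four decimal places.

1.7500

Write σ_i for S''(x_i). With h_i = 1, 1 and divided differences Δ_i = -3, 4, the continuity of S' gives the tridiagonal system
  1·σ_0 + 4·σ_1 + 1·σ_2 = 6(Δ_1 - Δ_0) = 42
Natural end conditions: σ_0 = σ_2 = 0.
Forward elimination and back-substitution give σ_0 = 0, σ_1 = 21/2, σ_2 = 0.
On [0, 1], with S_0(t) = a_0 + b_0·t + c_0·t² + d_0·t³: c_0 = σ_0/2 = 0, d_0 = (σ_1 - σ_0)/(6h_0) = 7/4, b_0 = Δ_0 - h_0(2σ_0 + σ_1)/6 = -19/4.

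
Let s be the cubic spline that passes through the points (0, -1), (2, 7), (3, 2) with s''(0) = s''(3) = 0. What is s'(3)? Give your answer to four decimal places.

Put M_i = s'' at the i-th knot. Here h = (2, 1) and Δ = (4, -5), so the interior equations h_(i-1)·M_(i-1) + 2(h_(i-1)+h_i)·M_i + h_i·M_(i+1) = 6(Δ_i − Δ_(i-1)) read
  2·M_0 + 6·M_1 + 1·M_2 = 6(Δ_1 - Δ_0) = -54
Natural end conditions: M_0 = M_2 = 0.
Forward elimination and back-substitution give M_0 = 0, M_1 = -9, M_2 = 0.
On [2, 3], s'(x) = b_1 + 2c_1·(x - 2) + 3d_1·(x - 2)² with b_1 = Δ_1 - h_1(2M_1 + M_2)/6 = -2, c_1 = M_1/2 = -9/2, d_1 = (M_2 - M_1)/(6h_1) = 3/2. So s'(3) = -13/2.

-6.5000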